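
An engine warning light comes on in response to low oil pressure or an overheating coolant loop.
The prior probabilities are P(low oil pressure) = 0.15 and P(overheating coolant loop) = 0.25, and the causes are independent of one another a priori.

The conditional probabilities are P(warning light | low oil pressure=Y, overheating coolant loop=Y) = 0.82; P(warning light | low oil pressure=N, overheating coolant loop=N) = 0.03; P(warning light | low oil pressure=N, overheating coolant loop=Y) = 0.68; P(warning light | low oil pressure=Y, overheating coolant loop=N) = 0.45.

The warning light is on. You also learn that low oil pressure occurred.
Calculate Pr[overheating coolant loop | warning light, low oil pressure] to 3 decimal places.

Numerator (weight on configurations with overheating coolant loop): 0.82×0.25 = 0.205000
Normalizer over all consistent configurations: 0.45×0.75 + 0.82×0.25 = 0.542500
P(overheating coolant loop | warning light, low oil pressure) = 0.205000/0.542500 ≈ 0.378

Pr[overheating coolant loop | warning light, low oil pressure] ≈ 0.378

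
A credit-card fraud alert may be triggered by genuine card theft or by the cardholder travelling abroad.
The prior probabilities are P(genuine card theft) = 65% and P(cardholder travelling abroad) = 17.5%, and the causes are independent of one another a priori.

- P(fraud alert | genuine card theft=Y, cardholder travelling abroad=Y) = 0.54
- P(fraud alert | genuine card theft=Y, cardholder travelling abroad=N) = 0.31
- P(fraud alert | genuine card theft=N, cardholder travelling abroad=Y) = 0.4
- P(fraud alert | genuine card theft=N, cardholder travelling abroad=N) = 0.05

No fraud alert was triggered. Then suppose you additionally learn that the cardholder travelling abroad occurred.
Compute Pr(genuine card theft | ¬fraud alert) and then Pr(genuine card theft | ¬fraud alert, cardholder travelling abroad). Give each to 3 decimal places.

Pr(genuine card theft | ¬fraud alert) ≈ 0.576; Pr(genuine card theft | ¬fraud alert, cardholder travelling abroad) ≈ 0.587

Numerator (weight on configurations with genuine card theft): 0.370012 + 0.052325 = 0.422337
The normalizing constant is 0.95·0.35·0.825 + 0.6·0.35·0.175 + 0.69·0.65·0.825 + 0.46·0.65·0.175 = 0.733399
P(genuine card theft | ¬fraud alert) = 0.422337/0.733399 ≈ 0.576

Now condition on the additional information:
Enumerate both values of genuine card theft and weight by the priors:
  P(¬fraud alert | cardholder travelling abroad) = 0.6*0.35 + 0.46*0.65
        = 0.210000 + 0.299000 = 0.509000
The terms with genuine card theft present sum to 0.299000, so
  P(genuine card theft | ¬fraud alert, cardholder travelling abroad) = 0.299000 / 0.509000 ≈ 0.587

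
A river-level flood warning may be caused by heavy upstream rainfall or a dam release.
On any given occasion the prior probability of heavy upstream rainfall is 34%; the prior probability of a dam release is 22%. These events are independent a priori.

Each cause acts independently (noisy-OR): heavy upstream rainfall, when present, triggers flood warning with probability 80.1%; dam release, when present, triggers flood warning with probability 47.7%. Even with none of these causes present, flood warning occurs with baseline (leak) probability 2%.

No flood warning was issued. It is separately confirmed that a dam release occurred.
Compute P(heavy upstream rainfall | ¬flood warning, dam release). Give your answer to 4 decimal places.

Under noisy-OR, P(flood warning | causes) = 1 − (1−0.02)·∏(1−qᵢ) over the active causes.
P(¬flood warning | dam release) = 0.51254*0.66 + 0.101995*0.34 = 0.338276 + 0.034678 = 0.372954
The heavy upstream rainfall-present share is 0.101995*0.34 = 0.034678.
So P(heavy upstream rainfall | ¬flood warning, dam release) = 0.034678/0.372954 ≈ 0.0930.

P(heavy upstream rainfall | ¬flood warning, dam release) ≈ 0.0930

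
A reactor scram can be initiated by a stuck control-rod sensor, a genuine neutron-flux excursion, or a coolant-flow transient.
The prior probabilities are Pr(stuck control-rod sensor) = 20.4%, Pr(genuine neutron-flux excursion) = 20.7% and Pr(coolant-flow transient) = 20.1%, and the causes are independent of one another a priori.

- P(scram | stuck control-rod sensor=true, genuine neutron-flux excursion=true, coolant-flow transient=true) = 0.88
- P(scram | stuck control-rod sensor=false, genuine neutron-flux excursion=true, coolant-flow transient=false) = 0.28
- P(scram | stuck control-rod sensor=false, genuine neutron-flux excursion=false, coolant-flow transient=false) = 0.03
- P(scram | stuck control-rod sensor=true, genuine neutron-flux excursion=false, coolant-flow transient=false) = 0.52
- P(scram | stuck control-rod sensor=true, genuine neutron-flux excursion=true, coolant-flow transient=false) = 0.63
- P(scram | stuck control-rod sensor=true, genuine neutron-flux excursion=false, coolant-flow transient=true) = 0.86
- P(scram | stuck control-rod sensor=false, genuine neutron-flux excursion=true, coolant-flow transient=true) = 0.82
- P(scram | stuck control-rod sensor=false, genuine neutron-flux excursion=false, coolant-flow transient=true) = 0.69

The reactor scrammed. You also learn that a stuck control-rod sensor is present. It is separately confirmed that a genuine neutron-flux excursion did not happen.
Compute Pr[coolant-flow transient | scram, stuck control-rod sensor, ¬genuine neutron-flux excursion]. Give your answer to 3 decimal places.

P(scram | stuck control-rod sensor, ¬genuine neutron-flux excursion) = 0.52*0.799 + 0.86*0.201 = 0.415480 + 0.172860 = 0.588340
The coolant-flow transient-present share is 0.86*0.201 = 0.172860.
Hence the posterior is 0.172860/0.588340 ≈ 0.294.

Pr[coolant-flow transient | scram, stuck control-rod sensor, ¬genuine neutron-flux excursion] ≈ 0.294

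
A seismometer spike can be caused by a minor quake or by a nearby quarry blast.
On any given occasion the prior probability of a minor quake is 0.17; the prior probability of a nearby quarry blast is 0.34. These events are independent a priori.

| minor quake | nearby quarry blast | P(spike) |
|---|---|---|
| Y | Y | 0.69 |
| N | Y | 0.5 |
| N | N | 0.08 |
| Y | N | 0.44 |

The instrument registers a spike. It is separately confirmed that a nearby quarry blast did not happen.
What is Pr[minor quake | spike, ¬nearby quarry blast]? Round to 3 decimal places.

Sum P(spike|·) weighted by the priors over both values of minor quake:
  P(spike | ¬nearby quarry blast) = 0.08·0.83 + 0.44·0.17
        = 0.066400 + 0.074800 = 0.141200
Configurations with minor quake contribute 0.074800, so
  P(minor quake | spike, ¬nearby quarry blast) = 0.074800 / 0.141200 ≈ 0.530

Pr[minor quake | spike, ¬nearby quarry blast] ≈ 0.530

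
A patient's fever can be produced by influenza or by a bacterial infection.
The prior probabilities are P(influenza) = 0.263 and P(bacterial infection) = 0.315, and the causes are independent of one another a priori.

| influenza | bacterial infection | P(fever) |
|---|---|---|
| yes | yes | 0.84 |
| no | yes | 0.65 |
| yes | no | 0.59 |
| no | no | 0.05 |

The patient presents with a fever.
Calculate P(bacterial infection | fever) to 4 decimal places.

Numerator (weight on configurations with bacterial infection): 0.150901 + 0.069590 = 0.220491
Denominator P(fever): 0.05×0.737×0.685 + 0.65×0.737×0.315 + 0.59×0.263×0.685 + 0.84×0.263×0.315 = 0.352024
P(bacterial infection | fever) = 0.220491/0.352024 ≈ 0.6264

P(bacterial infection | fever) ≈ 0.6264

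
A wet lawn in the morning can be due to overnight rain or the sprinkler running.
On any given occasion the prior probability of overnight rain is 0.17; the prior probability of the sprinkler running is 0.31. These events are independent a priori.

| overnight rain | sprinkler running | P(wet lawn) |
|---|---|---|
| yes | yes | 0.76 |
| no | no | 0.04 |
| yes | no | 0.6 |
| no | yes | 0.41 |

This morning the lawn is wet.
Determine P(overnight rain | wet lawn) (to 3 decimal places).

P(overnight rain | wet lawn) ≈ 0.462

P(wet lawn) = 0.04×0.83×0.69 + 0.41×0.83×0.31 + 0.6×0.17×0.69 + 0.76×0.17×0.31 = 0.022908 + 0.105493 + 0.070380 + 0.040052 = 0.238833
The overnight rain-present share is 0.070380 + 0.040052 = 0.110432.
Hence the posterior is 0.110432/0.238833 ≈ 0.462.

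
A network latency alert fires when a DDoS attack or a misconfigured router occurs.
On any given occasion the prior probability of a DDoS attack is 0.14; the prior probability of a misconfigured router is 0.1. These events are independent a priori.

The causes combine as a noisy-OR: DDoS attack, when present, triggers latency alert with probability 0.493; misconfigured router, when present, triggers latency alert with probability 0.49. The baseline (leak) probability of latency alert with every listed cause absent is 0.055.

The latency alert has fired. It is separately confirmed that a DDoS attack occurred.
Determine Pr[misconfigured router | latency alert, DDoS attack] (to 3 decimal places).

Under noisy-OR, P(latency alert | causes) = 1 − (1−0.055)·∏(1−qᵢ) over the active causes.
P(latency alert | DDoS attack) = 0.520885×0.9 + 0.755651×0.1 = 0.468797 + 0.075565 = 0.544362
Restricting to configurations with misconfigured router present: 0.755651×0.1 = 0.075565.
Hence the posterior is 0.075565/0.544362 ≈ 0.139.

Pr[misconfigured router | latency alert, DDoS attack] ≈ 0.139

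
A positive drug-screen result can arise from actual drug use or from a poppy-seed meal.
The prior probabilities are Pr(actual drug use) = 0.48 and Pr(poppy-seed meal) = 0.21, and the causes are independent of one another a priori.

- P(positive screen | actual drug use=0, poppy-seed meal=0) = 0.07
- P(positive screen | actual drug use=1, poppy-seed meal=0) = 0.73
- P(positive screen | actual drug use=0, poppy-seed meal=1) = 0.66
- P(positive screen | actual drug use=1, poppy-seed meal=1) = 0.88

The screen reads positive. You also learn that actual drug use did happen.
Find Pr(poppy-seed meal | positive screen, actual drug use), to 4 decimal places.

Pr(poppy-seed meal | positive screen, actual drug use) ≈ 0.2427

P(positive screen | actual drug use) = 0.73×0.79 + 0.88×0.21 = 0.576700 + 0.184800 = 0.761500
Restricting to configurations with poppy-seed meal present: 0.88×0.21 = 0.184800.
Hence the posterior is 0.184800/0.761500 ≈ 0.2427.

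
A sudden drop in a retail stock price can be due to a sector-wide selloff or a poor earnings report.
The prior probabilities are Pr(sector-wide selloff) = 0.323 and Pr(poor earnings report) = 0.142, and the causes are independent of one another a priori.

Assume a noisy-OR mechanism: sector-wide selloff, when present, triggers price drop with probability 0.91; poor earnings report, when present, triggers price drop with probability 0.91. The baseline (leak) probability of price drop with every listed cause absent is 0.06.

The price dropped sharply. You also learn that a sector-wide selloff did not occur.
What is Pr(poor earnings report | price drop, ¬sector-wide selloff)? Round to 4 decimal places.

Pr(poor earnings report | price drop, ¬sector-wide selloff) ≈ 0.7163

Under noisy-OR, P(price drop | causes) = 1 − (1−0.06)·∏(1−qᵢ) over the active causes.
By total probability over both values of poor earnings report:
  P(price drop | ¬sector-wide selloff) = 0.06*0.858 + 0.9154*0.142
        = 0.051480 + 0.129987 = 0.181467
Keeping only the poor earnings report-present terms gives 0.129987, so
  P(poor earnings report | price drop, ¬sector-wide selloff) = 0.129987 / 0.181467 ≈ 0.7163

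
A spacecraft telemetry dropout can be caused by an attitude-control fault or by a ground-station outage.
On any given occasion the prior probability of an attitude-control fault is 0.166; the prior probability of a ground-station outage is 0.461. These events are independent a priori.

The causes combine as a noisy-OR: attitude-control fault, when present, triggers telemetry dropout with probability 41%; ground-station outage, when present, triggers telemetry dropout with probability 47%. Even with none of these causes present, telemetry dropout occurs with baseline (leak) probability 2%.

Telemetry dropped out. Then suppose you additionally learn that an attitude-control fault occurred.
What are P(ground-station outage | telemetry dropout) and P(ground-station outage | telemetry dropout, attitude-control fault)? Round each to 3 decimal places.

P(ground-station outage | telemetry dropout) ≈ 0.836; P(ground-station outage | telemetry dropout, attitude-control fault) ≈ 0.584

Under noisy-OR, P(telemetry dropout | causes) = 1 − (1−0.02)·∏(1−qᵢ) over the active causes.
Enumerate the 4 (attitude-control fault, ground-station outage) configurations and weight by the priors:
  P(telemetry dropout) = 0.02×0.834×0.539 + 0.4806×0.834×0.461 + 0.4218×0.166×0.539 + 0.693554×0.166×0.461
        = 0.008991 + 0.184778 + 0.037740 + 0.053075 = 0.284584
The terms with ground-station outage present sum to 0.237853, so
  P(ground-station outage | telemetry dropout) = 0.237853 / 0.284584 ≈ 0.836

Now condition on the additional information:
For the numerator, keep only ground-station outage=true terms: 0.693554*0.461 = 0.319728
Denominator P(telemetry dropout | attitude-control fault): 0.4218*0.539 + 0.693554*0.461 = 0.547078
P(ground-station outage | telemetry dropout, attitude-control fault) = 0.319728/0.547078 ≈ 0.584
Conditioning on attitude-control fault lowers the posterior on ground-station outage: the classic explaining-away effect in a common-effect structure.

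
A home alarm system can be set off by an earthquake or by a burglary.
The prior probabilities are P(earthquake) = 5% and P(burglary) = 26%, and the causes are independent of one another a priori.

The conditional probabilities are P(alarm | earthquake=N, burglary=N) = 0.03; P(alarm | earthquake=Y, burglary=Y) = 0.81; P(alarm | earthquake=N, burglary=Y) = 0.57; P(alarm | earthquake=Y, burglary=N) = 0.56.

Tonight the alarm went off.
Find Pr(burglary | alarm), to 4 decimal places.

Pr(burglary | alarm) ≈ 0.7835

Weight on burglary=true, given the evidence: 0.140790 + 0.010530 = 0.151320
The normalizing constant is 0.03·0.95·0.74 + 0.57·0.95·0.26 + 0.56·0.05·0.74 + 0.81·0.05·0.26 = 0.193130
Posterior = 0.151320 / 0.193130 ≈ 0.7835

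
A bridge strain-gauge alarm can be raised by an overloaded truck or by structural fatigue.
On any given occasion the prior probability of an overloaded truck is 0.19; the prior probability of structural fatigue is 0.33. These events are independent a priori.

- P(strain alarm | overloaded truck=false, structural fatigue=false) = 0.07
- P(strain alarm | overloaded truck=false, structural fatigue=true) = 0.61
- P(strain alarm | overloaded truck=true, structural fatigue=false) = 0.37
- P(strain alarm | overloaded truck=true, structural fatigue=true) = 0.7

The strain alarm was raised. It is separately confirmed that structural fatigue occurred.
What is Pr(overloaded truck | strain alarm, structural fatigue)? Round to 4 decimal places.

Pr(overloaded truck | strain alarm, structural fatigue) ≈ 0.2121

Numerator (weight on configurations with overloaded truck): 0.7*0.19 = 0.133000
Normalizer over all consistent configurations: 0.61*0.81 + 0.7*0.19 = 0.627100
P(overloaded truck | strain alarm, structural fatigue) = 0.133000/0.627100 ≈ 0.2121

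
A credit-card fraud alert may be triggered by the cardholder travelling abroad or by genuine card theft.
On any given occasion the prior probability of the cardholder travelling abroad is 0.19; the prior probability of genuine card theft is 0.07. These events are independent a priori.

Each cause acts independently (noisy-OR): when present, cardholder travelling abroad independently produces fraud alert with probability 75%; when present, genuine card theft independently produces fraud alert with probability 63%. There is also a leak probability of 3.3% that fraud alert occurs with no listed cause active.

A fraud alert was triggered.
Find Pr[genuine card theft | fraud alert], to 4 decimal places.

Under noisy-OR, P(fraud alert | causes) = 1 − (1−0.033)·∏(1−qᵢ) over the active causes.
For the numerator, keep only genuine card theft=true terms: 0.036413 + 0.012110 = 0.048523
Normalizer over all consistent configurations: 0.033·0.81·0.93 + 0.64221·0.81·0.07 + 0.75825·0.19·0.93 + 0.910552·0.19·0.07 = 0.207365
Posterior = 0.048523 / 0.207365 ≈ 0.2340

Pr[genuine card theft | fraud alert] ≈ 0.2340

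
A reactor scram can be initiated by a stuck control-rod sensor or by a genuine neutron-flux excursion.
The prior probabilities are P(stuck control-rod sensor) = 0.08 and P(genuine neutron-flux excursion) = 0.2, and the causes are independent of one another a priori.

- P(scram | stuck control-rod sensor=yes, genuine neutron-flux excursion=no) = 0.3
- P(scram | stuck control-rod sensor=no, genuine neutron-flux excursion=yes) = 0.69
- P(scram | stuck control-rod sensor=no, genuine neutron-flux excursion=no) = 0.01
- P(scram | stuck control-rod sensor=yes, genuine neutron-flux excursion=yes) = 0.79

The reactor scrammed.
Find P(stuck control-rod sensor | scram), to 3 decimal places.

P(stuck control-rod sensor | scram) ≈ 0.192

By total probability over the 4 (stuck control-rod sensor, genuine neutron-flux excursion) configurations:
  P(scram) = 0.01×0.92×0.8 + 0.69×0.92×0.2 + 0.3×0.08×0.8 + 0.79×0.08×0.2
        = 0.007360 + 0.126960 + 0.019200 + 0.012640 = 0.166160
Configurations with stuck control-rod sensor contribute 0.031840, so
  P(stuck control-rod sensor | scram) = 0.031840 / 0.166160 ≈ 0.192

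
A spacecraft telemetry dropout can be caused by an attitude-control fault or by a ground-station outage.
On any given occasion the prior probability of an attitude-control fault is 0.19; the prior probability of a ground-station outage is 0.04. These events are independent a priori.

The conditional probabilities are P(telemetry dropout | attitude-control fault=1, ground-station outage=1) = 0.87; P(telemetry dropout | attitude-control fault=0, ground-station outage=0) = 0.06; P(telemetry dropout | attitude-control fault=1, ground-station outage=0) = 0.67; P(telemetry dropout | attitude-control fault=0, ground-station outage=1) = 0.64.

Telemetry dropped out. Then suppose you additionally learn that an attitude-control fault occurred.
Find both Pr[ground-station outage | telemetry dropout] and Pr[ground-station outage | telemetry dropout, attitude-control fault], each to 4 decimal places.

Pr[ground-station outage | telemetry dropout] ≈ 0.1394; Pr[ground-station outage | telemetry dropout, attitude-control fault] ≈ 0.0513

Sum P(telemetry dropout|·) weighted by the priors over the 4 (attitude-control fault, ground-station outage) configurations:
  P(telemetry dropout) = 0.06*0.81*0.96 + 0.64*0.81*0.04 + 0.67*0.19*0.96 + 0.87*0.19*0.04
        = 0.046656 + 0.020736 + 0.122208 + 0.006612 = 0.196212
Keeping only the ground-station outage-present terms gives 0.027348, so
  P(ground-station outage | telemetry dropout) = 0.027348 / 0.196212 ≈ 0.1394

With the extra evidence:
Enumerate both values of ground-station outage and weight by the priors:
  P(telemetry dropout | attitude-control fault) = 0.67×0.96 + 0.87×0.04
        = 0.643200 + 0.034800 = 0.678000
Configurations with ground-station outage contribute 0.034800, so
  P(ground-station outage | telemetry dropout, attitude-control fault) = 0.034800 / 0.678000 ≈ 0.0513
— attitude-control fault explains away the evidence for ground-station outage.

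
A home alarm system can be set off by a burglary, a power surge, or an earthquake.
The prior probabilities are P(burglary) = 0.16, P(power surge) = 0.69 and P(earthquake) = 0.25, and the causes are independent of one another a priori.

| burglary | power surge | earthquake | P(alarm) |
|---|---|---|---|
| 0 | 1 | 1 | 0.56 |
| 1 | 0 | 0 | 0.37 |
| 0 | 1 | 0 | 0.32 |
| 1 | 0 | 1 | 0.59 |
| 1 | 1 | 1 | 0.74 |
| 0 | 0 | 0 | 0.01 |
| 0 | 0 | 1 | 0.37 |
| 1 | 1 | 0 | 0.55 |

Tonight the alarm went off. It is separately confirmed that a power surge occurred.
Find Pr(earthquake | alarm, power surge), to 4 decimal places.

P(alarm | power surge) = 0.32*0.84*0.75 + 0.56*0.84*0.25 + 0.55*0.16*0.75 + 0.74*0.16*0.25 = 0.201600 + 0.117600 + 0.066000 + 0.029600 = 0.414800
Restricting to configurations with earthquake present: 0.117600 + 0.029600 = 0.147200.
So P(earthquake | alarm, power surge) = 0.147200/0.414800 ≈ 0.3549.

Pr(earthquake | alarm, power surge) ≈ 0.3549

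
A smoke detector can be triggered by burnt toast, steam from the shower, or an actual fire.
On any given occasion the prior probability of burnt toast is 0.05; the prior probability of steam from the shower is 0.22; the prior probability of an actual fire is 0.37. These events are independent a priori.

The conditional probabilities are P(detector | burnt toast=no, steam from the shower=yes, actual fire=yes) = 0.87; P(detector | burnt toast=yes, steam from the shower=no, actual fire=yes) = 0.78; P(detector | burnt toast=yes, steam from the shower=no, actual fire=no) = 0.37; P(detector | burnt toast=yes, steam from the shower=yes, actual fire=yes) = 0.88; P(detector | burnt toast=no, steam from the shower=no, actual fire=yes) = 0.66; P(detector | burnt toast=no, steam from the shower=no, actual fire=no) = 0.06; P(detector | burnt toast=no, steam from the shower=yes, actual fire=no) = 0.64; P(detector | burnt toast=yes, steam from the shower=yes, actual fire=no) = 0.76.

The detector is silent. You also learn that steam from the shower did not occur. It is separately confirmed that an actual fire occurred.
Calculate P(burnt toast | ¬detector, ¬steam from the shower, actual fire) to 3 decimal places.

P(¬detector | ¬steam from the shower, actual fire) = 0.34×0.95 + 0.22×0.05 = 0.323000 + 0.011000 = 0.334000
Of this, 0.011000 comes from 0.22×0.05 (the burnt toast=true cases).
Hence the posterior is 0.011000/0.334000 ≈ 0.033.

P(burnt toast | ¬detector, ¬steam from the shower, actual fire) ≈ 0.033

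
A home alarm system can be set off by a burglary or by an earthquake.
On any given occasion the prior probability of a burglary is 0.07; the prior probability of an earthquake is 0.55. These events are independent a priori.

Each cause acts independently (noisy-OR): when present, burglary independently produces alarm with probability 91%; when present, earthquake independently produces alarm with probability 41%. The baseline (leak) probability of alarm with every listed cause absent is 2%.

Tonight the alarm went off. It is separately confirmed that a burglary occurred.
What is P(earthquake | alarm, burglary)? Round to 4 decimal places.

Under noisy-OR, P(alarm | causes) = 1 − (1−0.02)·∏(1−qᵢ) over the active causes.
For the numerator, keep only earthquake=true terms: 0.947962·0.55 = 0.521379
The normalizing constant is 0.9118·0.45 + 0.947962·0.55 = 0.931689
Posterior = 0.521379 / 0.931689 ≈ 0.5596

P(earthquake | alarm, burglary) ≈ 0.5596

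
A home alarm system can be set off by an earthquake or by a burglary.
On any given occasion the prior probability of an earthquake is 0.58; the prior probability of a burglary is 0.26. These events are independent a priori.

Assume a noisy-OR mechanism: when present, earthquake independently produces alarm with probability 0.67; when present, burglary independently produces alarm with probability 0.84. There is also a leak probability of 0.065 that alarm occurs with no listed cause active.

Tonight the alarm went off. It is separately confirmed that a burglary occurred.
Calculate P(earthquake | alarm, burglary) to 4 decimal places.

Under noisy-OR, P(alarm | causes) = 1 − (1−0.065)·∏(1−qᵢ) over the active causes.
P(alarm | burglary) = 0.8504×0.42 + 0.950632×0.58 = 0.357168 + 0.551367 = 0.908535
The earthquake-present share is 0.950632×0.58 = 0.551367.
Hence the posterior is 0.551367/0.908535 ≈ 0.6069.

P(earthquake | alarm, burglary) ≈ 0.6069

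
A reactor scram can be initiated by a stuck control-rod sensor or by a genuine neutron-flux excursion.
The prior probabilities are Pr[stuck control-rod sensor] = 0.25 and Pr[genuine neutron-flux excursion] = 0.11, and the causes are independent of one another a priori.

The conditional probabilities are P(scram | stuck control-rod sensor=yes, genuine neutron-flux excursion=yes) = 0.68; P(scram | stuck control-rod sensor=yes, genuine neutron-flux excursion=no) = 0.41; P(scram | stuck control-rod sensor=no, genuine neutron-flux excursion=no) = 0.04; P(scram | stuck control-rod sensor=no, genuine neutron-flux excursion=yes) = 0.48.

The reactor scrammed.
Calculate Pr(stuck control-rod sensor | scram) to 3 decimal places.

Pr(stuck control-rod sensor | scram) ≈ 0.624

Numerator (weight on configurations with stuck control-rod sensor): 0.091225 + 0.018700 = 0.109925
The normalizing constant is 0.04×0.75×0.89 + 0.48×0.75×0.11 + 0.41×0.25×0.89 + 0.68×0.25×0.11 = 0.176225
P(stuck control-rod sensor | scram) = 0.109925/0.176225 ≈ 0.624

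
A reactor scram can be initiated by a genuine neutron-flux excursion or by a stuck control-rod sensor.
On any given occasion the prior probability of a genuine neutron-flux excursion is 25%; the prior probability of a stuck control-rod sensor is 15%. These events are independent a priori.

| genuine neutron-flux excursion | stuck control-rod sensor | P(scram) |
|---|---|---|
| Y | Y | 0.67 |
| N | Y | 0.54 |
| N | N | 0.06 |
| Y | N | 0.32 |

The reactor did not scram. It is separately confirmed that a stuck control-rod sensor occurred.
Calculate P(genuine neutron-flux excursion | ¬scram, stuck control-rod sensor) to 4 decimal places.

P(¬scram | stuck control-rod sensor) = 0.46*0.75 + 0.33*0.25 = 0.345000 + 0.082500 = 0.427500
Restricting to configurations with genuine neutron-flux excursion present: 0.33*0.25 = 0.082500.
Hence the posterior is 0.082500/0.427500 ≈ 0.1930.

P(genuine neutron-flux excursion | ¬scram, stuck control-rod sensor) ≈ 0.1930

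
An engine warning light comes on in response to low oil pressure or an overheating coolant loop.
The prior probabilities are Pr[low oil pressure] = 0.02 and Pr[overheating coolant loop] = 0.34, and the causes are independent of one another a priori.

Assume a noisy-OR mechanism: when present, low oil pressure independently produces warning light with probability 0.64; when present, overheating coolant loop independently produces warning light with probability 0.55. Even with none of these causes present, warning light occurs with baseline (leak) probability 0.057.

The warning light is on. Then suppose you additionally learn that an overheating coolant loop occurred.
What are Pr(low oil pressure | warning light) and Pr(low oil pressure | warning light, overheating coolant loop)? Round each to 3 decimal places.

Pr(low oil pressure | warning light) ≈ 0.060; Pr(low oil pressure | warning light, overheating coolant loop) ≈ 0.029

Under noisy-OR, P(warning light | causes) = 1 − (1−0.057)·∏(1−qᵢ) over the active causes.
By total probability over the 4 (low oil pressure, overheating coolant loop) configurations:
  P(warning light) = 0.057×0.98×0.66 + 0.57565×0.98×0.34 + 0.66052×0.02×0.66 + 0.847234×0.02×0.34
        = 0.036868 + 0.191807 + 0.008719 + 0.005761 = 0.243155
Configurations with low oil pressure contribute 0.014480, so
  P(low oil pressure | warning light) = 0.014480 / 0.243155 ≈ 0.060

With the extra evidence:
P(warning light | overheating coolant loop) = 0.57565*0.98 + 0.847234*0.02 = 0.564137 + 0.016945 = 0.581082
The low oil pressure-present share is 0.847234*0.02 = 0.016945.
So P(low oil pressure | warning light, overheating coolant loop) = 0.016945/0.581082 ≈ 0.029.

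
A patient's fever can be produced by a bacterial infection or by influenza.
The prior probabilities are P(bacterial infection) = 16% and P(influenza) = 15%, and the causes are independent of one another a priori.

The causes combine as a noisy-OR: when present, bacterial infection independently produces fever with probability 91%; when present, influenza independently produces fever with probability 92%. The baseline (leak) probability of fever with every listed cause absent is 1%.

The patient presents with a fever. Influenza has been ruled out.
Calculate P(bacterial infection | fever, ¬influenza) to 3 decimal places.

Under noisy-OR, P(fever | causes) = 1 − (1−0.01)·∏(1−qᵢ) over the active causes.
Weight on bacterial infection=true, given the evidence: 0.9109×0.16 = 0.145744
Denominator P(fever | ¬influenza): 0.01×0.84 + 0.9109×0.16 = 0.154144
Posterior = 0.145744 / 0.154144 ≈ 0.946

P(bacterial infection | fever, ¬influenza) ≈ 0.946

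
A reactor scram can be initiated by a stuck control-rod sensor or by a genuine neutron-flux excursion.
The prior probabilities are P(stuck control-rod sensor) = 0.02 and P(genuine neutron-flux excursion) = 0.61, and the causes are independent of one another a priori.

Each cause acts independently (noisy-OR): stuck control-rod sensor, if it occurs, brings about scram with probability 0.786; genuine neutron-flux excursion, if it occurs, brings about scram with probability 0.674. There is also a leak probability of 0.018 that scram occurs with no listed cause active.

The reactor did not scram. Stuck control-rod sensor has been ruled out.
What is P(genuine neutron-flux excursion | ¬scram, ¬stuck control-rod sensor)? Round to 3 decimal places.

Under noisy-OR, P(scram | causes) = 1 − (1−0.018)·∏(1−qᵢ) over the active causes.
Numerator (weight on configurations with genuine neutron-flux excursion): 0.320132*0.61 = 0.195281
Normalizer over all consistent configurations: 0.982*0.39 + 0.320132*0.61 = 0.578261
Posterior = 0.195281 / 0.578261 ≈ 0.338

P(genuine neutron-flux excursion | ¬scram, ¬stuck control-rod sensor) ≈ 0.338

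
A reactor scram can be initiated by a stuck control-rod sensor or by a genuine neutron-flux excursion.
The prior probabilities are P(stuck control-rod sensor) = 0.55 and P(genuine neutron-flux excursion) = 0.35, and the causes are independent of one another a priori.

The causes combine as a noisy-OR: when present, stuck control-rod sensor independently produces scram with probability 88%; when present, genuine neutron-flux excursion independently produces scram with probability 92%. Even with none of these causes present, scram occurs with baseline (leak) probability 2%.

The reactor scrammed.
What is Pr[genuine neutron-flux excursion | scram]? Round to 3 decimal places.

Pr[genuine neutron-flux excursion | scram] ≈ 0.511

Under noisy-OR, P(scram | causes) = 1 − (1−0.02)·∏(1−qᵢ) over the active causes.
Weight on genuine neutron-flux excursion=true, given the evidence: 0.145152 + 0.190689 = 0.335841
Normalizer over all consistent configurations: 0.02×0.45×0.65 + 0.9216×0.45×0.35 + 0.8824×0.55×0.65 + 0.990592×0.55×0.35 = 0.657149
Posterior = 0.335841 / 0.657149 ≈ 0.511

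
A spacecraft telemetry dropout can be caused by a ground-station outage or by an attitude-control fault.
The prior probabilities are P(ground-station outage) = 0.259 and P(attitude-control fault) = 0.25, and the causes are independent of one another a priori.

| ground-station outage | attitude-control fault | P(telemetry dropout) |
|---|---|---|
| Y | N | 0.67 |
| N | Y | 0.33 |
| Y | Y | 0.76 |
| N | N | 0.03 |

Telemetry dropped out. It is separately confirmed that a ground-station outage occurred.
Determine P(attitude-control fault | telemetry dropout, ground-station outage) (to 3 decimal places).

Weight on attitude-control fault=true, given the evidence: 0.76·0.25 = 0.190000
Normalizer over all consistent configurations: 0.67·0.75 + 0.76·0.25 = 0.692500
Posterior = 0.190000 / 0.692500 ≈ 0.274

P(attitude-control fault | telemetry dropout, ground-station outage) ≈ 0.274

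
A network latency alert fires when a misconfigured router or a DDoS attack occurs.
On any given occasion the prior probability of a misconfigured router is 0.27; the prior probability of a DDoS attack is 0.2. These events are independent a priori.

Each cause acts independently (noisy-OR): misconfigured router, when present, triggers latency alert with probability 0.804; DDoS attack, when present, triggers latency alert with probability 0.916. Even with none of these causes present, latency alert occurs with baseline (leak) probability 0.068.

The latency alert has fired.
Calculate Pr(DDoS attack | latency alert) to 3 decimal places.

Pr(DDoS attack | latency alert) ≈ 0.465

Under noisy-OR, P(latency alert | causes) = 1 − (1−0.068)·∏(1−qᵢ) over the active causes.
Numerator (weight on configurations with DDoS attack): 0.134570 + 0.053171 = 0.187741
Denominator P(latency alert): 0.068·0.73·0.8 + 0.921712·0.73·0.2 + 0.817328·0.27·0.8 + 0.984656·0.27·0.2 = 0.403996
Posterior = 0.187741 / 0.403996 ≈ 0.465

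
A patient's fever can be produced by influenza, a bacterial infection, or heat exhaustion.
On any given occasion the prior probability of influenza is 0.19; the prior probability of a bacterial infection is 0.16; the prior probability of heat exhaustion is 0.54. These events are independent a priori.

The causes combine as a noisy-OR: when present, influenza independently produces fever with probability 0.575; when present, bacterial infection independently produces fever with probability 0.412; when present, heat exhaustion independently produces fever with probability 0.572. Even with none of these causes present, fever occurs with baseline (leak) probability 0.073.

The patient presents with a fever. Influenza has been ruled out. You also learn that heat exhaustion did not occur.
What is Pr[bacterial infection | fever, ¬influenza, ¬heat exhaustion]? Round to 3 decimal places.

Under noisy-OR, P(fever | causes) = 1 − (1−0.073)·∏(1−qᵢ) over the active causes.
P(fever | ¬influenza, ¬heat exhaustion) = 0.073×0.84 + 0.454924×0.16 = 0.061320 + 0.072788 = 0.134108
The bacterial infection-present share is 0.454924×0.16 = 0.072788.
Hence the posterior is 0.072788/0.134108 ≈ 0.543.

Pr[bacterial infection | fever, ¬influenza, ¬heat exhaustion] ≈ 0.543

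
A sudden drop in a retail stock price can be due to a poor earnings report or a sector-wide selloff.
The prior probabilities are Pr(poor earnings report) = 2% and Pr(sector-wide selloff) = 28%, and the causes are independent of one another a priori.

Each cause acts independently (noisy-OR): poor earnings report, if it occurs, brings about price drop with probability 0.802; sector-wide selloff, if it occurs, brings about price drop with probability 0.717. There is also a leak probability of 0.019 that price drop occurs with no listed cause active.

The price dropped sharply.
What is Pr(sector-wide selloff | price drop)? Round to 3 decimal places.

Under noisy-OR, P(price drop | causes) = 1 − (1−0.019)·∏(1−qᵢ) over the active causes.
P(price drop) = 0.019*0.98*0.72 + 0.722377*0.98*0.28 + 0.805762*0.02*0.72 + 0.945031*0.02*0.28 = 0.013406 + 0.198220 + 0.011603 + 0.005292 = 0.228521
Of this, 0.203512 comes from 0.198220 + 0.005292 (the sector-wide selloff=true cases).
P(sector-wide selloff | price drop) = 0.203512 / 0.228521 ≈ 0.891

Pr(sector-wide selloff | price drop) ≈ 0.891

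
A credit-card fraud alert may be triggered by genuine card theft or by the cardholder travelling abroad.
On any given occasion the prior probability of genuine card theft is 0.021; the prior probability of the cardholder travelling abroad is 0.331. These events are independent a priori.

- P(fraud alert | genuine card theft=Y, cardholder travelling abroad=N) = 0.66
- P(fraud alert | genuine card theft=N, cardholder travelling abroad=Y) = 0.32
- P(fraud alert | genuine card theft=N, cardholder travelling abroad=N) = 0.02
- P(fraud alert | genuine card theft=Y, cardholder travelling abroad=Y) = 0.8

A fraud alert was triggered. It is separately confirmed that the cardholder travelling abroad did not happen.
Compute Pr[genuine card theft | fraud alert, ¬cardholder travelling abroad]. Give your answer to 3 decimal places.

P(fraud alert | ¬cardholder travelling abroad) = 0.02*0.979 + 0.66*0.021 = 0.019580 + 0.013860 = 0.033440
Restricting to configurations with genuine card theft present: 0.66*0.021 = 0.013860.
So P(genuine card theft | fraud alert, ¬cardholder travelling abroad) = 0.013860/0.033440 ≈ 0.414.

Pr[genuine card theft | fraud alert, ¬cardholder travelling abroad] ≈ 0.414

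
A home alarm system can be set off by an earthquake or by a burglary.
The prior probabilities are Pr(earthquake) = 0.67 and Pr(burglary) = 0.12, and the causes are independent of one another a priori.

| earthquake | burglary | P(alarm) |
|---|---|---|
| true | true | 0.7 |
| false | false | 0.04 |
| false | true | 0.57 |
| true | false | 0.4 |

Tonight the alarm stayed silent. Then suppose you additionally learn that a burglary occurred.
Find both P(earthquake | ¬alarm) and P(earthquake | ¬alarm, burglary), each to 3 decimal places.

P(earthquake | ¬alarm) ≈ 0.561; P(earthquake | ¬alarm, burglary) ≈ 0.586

Weight on earthquake=true, given the evidence: 0.353760 + 0.024120 = 0.377880
The normalizing constant is 0.96·0.33·0.88 + 0.43·0.33·0.12 + 0.6·0.67·0.88 + 0.3·0.67·0.12 = 0.673692
Posterior = 0.377880 / 0.673692 ≈ 0.561

With the extra evidence:
P(¬alarm | burglary) = 0.43·0.33 + 0.3·0.67 = 0.141900 + 0.201000 = 0.342900
Restricting to configurations with earthquake present: 0.3·0.67 = 0.201000.
Hence the posterior is 0.201000/0.342900 ≈ 0.586.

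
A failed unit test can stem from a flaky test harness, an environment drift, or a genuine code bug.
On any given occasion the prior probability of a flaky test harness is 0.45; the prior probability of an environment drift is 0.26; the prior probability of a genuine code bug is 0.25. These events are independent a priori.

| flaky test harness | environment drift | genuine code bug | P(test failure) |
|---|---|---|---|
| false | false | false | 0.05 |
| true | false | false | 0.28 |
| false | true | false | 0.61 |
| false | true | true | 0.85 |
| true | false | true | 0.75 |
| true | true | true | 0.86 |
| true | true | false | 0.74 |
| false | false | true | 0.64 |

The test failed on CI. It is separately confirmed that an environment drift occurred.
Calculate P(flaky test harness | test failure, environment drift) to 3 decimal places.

P(test failure | environment drift) = 0.61·0.55·0.75 + 0.85·0.55·0.25 + 0.74·0.45·0.75 + 0.86·0.45·0.25 = 0.251625 + 0.116875 + 0.249750 + 0.096750 = 0.715000
Of this, 0.346500 comes from 0.249750 + 0.096750 (the flaky test harness=true cases).
Hence the posterior is 0.346500/0.715000 ≈ 0.485.

P(flaky test harness | test failure, environment drift) ≈ 0.485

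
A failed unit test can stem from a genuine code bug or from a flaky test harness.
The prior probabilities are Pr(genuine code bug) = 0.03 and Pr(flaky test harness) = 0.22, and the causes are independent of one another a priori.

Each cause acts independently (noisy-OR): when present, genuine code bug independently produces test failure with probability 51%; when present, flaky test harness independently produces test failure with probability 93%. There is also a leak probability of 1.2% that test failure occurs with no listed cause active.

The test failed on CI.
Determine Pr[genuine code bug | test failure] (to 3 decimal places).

Under noisy-OR, P(test failure | causes) = 1 − (1−0.012)·∏(1−qᵢ) over the active causes.
Sum P(test failure|·) weighted by the priors over the 4 (genuine code bug, flaky test harness) configurations:
  P(test failure) = 0.012·0.97·0.78 + 0.93084·0.97·0.22 + 0.51588·0.03·0.78 + 0.966112·0.03·0.22
        = 0.009079 + 0.198641 + 0.012072 + 0.006376 = 0.226168
Keeping only the genuine code bug-present terms gives 0.018448, so
  P(genuine code bug | test failure) = 0.018448 / 0.226168 ≈ 0.082

Pr[genuine code bug | test failure] ≈ 0.082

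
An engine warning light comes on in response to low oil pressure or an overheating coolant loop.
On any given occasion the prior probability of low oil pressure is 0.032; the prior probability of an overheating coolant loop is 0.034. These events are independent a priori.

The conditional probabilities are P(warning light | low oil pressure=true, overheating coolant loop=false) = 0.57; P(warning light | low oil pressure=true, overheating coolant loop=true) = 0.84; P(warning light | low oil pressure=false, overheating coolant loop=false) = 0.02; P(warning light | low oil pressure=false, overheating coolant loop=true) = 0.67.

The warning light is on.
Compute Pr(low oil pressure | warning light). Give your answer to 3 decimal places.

Pr(low oil pressure | warning light) ≈ 0.313

For the numerator, keep only low oil pressure=true terms: 0.017620 + 0.000914 = 0.018534
Normalizer over all consistent configurations: 0.02·0.968·0.966 + 0.67·0.968·0.034 + 0.57·0.032·0.966 + 0.84·0.032·0.034 = 0.059287
Posterior = 0.018534 / 0.059287 ≈ 0.313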